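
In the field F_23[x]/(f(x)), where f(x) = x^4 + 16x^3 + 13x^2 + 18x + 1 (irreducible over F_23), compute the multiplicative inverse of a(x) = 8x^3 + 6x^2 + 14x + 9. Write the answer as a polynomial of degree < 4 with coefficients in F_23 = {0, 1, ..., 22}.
a(x)^(-1) ≡ 17x^3 + 13x^2 + 13x + 15 (mod f(x))

Since f is irreducible over F_23, F_23[x]/(f) is a field and a(x) ≠ 0 has an inverse. Apply the extended Euclidean algorithm to f(x) and a(x) in F_23[x]: f(x) = (3x + 17)·a(x) + (7x^2 + 6x + 9);  a(x) = (11x + 21)·(7x^2 + 6x + 9) + (19x + 4);  (7x^2 + 6x + 9) = (4x + 14)·(19x + 4) + (22). The last nonzero remainder is the constant 22 = gcd(f, a) in F_23. Back-substituting through the division chain expresses 22 = s(x)·a(x) + t(x)·f(x) with s(x) ≡ 6x^3 + 10x^2 + 10x + 8 (mod f), so (6x^3 + 10x^2 + 10x + 8)·a(x) ≡ 22 (mod f). Multiplying by 22^(-1) ≡ 22 in F_23 gives a(x)^(-1) ≡ 22·(6x^3 + 10x^2 + 10x + 8) ≡ 17x^3 + 13x^2 + 13x + 15 (mod f). Check: (8x^3 + 6x^2 + 14x + 9)·(17x^3 + 13x^2 + 13x + 15) = 21x^6 + 22x^5 + 6x^4 + 4x^3 + 21x^2 + 5x + 20 ≡ 1 (mod x^4 + 16x^3 + 13x^2 + 18x + 1).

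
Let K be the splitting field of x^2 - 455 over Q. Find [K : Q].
[K : Q] = 2

f(x) = x^2 - 455 factors as (x - √455)(x + √455). The splitting field is K = Q(√455). Since 455 is squarefree and > 1, it is not a perfect square, so x^2 - 455 is irreducible over Q and [Q(√455) : Q] = 2. Hence [K : Q] = 2.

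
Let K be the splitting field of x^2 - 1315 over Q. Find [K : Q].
[K : Q] = 2

f(x) = x^2 - 1315 factors as (x - √1315)(x + √1315). The splitting field is K = Q(√1315). Since 1315 is squarefree and > 1, it is not a perfect square, so x^2 - 1315 is irreducible over Q and [Q(√1315) : Q] = 2. Hence [K : Q] = 2.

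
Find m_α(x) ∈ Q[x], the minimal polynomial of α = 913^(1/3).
m_α(x) = x^3 - 913

α satisfies α^3 = 913, so x^3 - 913 annihilates α. By the rational root test, a rational root p/q (in lowest terms) of x^3 - 913 would satisfy p^3 = 913 q^3, forcing q = 1 and p^3 = 913; but 913 is not a perfect cube, contradiction. A monic cubic over Q with no rational root is irreducible (any nontrivial factorization would include a linear factor). Hence x^3 - 913 is the minimal polynomial of α, and in particular [Q(α):Q] = 3.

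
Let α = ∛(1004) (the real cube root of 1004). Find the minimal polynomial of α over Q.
m_α(x) = x^3 - 1004

α satisfies α^3 = 1004, so x^3 - 1004 annihilates α. By the rational root test, a rational root p/q (in lowest terms) of x^3 - 1004 would satisfy p^3 = 1004 q^3, forcing q = 1 and p^3 = 1004; but 1004 is not a perfect cube, contradiction. A monic cubic over Q with no rational root is irreducible (any nontrivial factorization would include a linear factor). Hence x^3 - 1004 is the minimal polynomial of α, and in particular [Q(α):Q] = 3.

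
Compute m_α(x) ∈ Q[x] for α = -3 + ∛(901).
m_α(x) = x^3 + 9x^2 + 27x - 874

Set β = α + 3 = ∛(901), so β^3 = 901. Then (α + 3)^3 - 901 = 0, i.e. α is a root of g(x) = (x + 3)^3 - 901 = x^3 + 9x^2 + 27x - 874. Since g(x) = h(x + 3) where h(x) = x^3 - 901, and h is irreducible over Q (because 901 is not a perfect cube, so h has no rational root, and a monic cubic with no rational root is irreducible), g is also irreducible (irreducibility is preserved under the substitution x → x + 3). Hence m_α(x) = x^3 + 9x^2 + 27x - 874.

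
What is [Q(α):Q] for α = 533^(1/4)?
[Q(α):Q] = 4

α is a root of x^4 - 533. By Eisenstein's criterion at the prime p = 13 (which divides the constant term 533 but p^2 = 169 does not, since 533 is squarefree), x^4 - 533 is irreducible over Q. Hence [Q(α):Q] = 4.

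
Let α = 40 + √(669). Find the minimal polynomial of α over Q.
m_α(x) = x^2 - 80x + 931

From α - 40 = √(669), squaring gives (α - 40)^2 = 669, i.e. α^2 - 80α + 1600 = 669, so α^2 - 80α + 931 = 0. The discriminant of x^2 - 80x + 931 is (-80)^2 - 4·(931) = 6400 - 3724 = 2676, and 4·(669) is not a perfect square in Q since 669 is squarefree and ≠ 1. Hence x^2 - 80x + 931 is irreducible over Q and is the minimal polynomial of α.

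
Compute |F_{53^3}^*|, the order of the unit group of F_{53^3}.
|F_{53^3}^*| = 148876

F_{53^3} has 53^3 = 148877 elements; its multiplicative group consists of all nonzero elements, so |F_{53^3}^*| = 148877 - 1 = 148876. (It is cyclic since any finite subgroup of the multiplicative group of a field is cyclic.)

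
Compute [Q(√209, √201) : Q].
[Q(√209, √201) : Q] = 4

[Q(√209):Q] = 2 (min poly x^2 - 209, irreducible since 209 is squarefree > 1). For the top step, suppose √201 ∈ Q(√209), say √201 = c + d√209 with c, d ∈ Q. Squaring: 201 = c^2 + 209d^2 + 2cd√209. Since √209 ∉ Q this forces 2cd = 0. If d = 0 then √201 = c ∈ Q, contradicting 201 squarefree > 1. If c = 0 then 201 = 209d^2, so 209·201 = (209d)^2 is a perfect square in Q — but 209·201 = 42009 is not a perfect square (since 209 and 201 are distinct squarefree integers). Contradiction. Hence √201 ∉ Q(√209), so x^2 - 201 stays irreducible over Q(√209) and [Q(√209, √201) : Q(√209)] = 2. By the tower law, [Q(√209, √201) : Q] = 2 · 2 = 4.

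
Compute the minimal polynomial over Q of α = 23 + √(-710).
m_α(x) = x^2 - 46x + 1239

From α - 23 = √(-710), squaring gives (α - 23)^2 = -710, i.e. α^2 - 46α + 529 = -710, so α^2 - 46α + 1239 = 0. The discriminant of x^2 - 46x + 1239 is (-46)^2 - 4·(1239) = 2116 - 4956 = -2840, and 4·(-710) is not a perfect square in Q since -710 is squarefree and ≠ 1. Hence x^2 - 46x + 1239 is irreducible over Q and is the minimal polynomial of α.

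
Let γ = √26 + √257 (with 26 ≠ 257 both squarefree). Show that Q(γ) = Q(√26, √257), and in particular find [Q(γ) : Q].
[Q(γ) : Q] = 4 (equivalently, Q(γ) = Q(√26, √257))

Obviously Q(γ) ⊆ Q(√26, √257), and [Q(√26, √257):Q] = 4 (since 26, 257 are distinct squarefree integers > 1 with 6682 not a perfect square). To show equality we compute the minimal polynomial of γ. From γ = √26 + √257: γ^2 = 26 + 2√(6682) + 257 = 283 + 2√(6682), so γ^2 - 283 = 2√(6682); squaring, (γ^2 - 283)^2 = 4·6682, i.e. γ^4 - 566γ^2 + 80089 - 26728 = 0, i.e. γ^4 - 566γ^2 + 53361 = 0. So γ is a root of x^4 - 566x^2 + 53361. This polynomial is irreducible over Q: it has no rational root (each ±√26 ± √257 is irrational), and any factorization into two quadratics over Q would force √(6682) ∈ Q (pairing opposite roots) or √26, √257 ∈ Q (other pairings), all impossible. Hence [Q(γ):Q] = 4 = [Q(√26, √257):Q], so Q(γ) = Q(√26, √257).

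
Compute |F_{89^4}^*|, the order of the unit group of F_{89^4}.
|F_{89^4}^*| = 62742240

F_{89^4} has 89^4 = 62742241 elements; its multiplicative group consists of all nonzero elements, so |F_{89^4}^*| = 62742241 - 1 = 62742240. (It is cyclic since any finite subgroup of the multiplicative group of a field is cyclic.)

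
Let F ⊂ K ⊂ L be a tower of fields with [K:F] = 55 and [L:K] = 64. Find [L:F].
[L:F] = 3520

The tower law says that for any tower of field extensions F ⊂ K ⊂ L with finite degrees, [L:F] = [L:K] · [K:F]. Here this gives [L:F] = 64 · 55 = 3520.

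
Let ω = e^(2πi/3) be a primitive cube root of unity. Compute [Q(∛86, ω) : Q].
[Q(∛86, ω) : Q] = 6

[Q(∛86):Q] = 3 (min poly x^3 - 86, irreducible since 86 is not a perfect cube). [Q(ω):Q] = 2 (min poly x^2 + x + 1). Since Q(∛86) ⊂ R and ω ∉ R, we have ω ∉ Q(∛86), so x^2 + x + 1 remains irreducible over Q(∛86) and [Q(∛86, ω) : Q(∛86)] = 2. By the tower law, [Q(∛86, ω) : Q] = 3 · 2 = 6. (In fact Q(∛86, ω) is the splitting field of x^3 - 86 over Q.)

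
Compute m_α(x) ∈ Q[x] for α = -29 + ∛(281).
m_α(x) = x^3 + 87x^2 + 2523x + 24108

Set β = α + 29 = ∛(281), so β^3 = 281. Then (α + 29)^3 - 281 = 0, i.e. α is a root of g(x) = (x + 29)^3 - 281 = x^3 + 87x^2 + 2523x + 24108. Since g(x) = h(x + 29) where h(x) = x^3 - 281, and h is irreducible over Q (because 281 is not a perfect cube, so h has no rational root, and a monic cubic with no rational root is irreducible), g is also irreducible (irreducibility is preserved under the substitution x → x + 29). Hence m_α(x) = x^3 + 87x^2 + 2523x + 24108.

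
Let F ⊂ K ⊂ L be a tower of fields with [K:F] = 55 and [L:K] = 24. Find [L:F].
[L:F] = 1320

The tower law says that for any tower of field extensions F ⊂ K ⊂ L with finite degrees, [L:F] = [L:K] · [K:F]. Here this gives [L:F] = 24 · 55 = 1320.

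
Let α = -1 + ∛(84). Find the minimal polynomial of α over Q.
m_α(x) = x^3 + 3x^2 + 3x - 83

Set β = α + 1 = ∛(84), so β^3 = 84. Then (α + 1)^3 - 84 = 0, i.e. α is a root of g(x) = (x + 1)^3 - 84 = x^3 + 3x^2 + 3x - 83. Since g(x) = h(x + 1) where h(x) = x^3 - 84, and h is irreducible over Q (because 84 is not a perfect cube, so h has no rational root, and a monic cubic with no rational root is irreducible), g is also irreducible (irreducibility is preserved under the substitution x → x + 1). Hence m_α(x) = x^3 + 3x^2 + 3x - 83.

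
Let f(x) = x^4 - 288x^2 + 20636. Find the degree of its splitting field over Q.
[K : Q] = 4

Solving the quadratic in x^2: x^2 = (288 ± √(288^2 - 4·20636))/2 = (288 ± √400)/2 = (288 ± 20)/2, giving x^2 = 154 or x^2 = 134. So f(x) = (x^2 - 154)(x^2 - 134) and the roots of f are ±√154, ±√134. Hence the splitting field is K = Q(√154, √134). Since 154 and 134 are distinct squarefree integers > 1, their product 20636 is not a perfect square, so √134 ∉ Q(√154). By the tower law [K:Q] = [Q(√154,√134):Q(√154)] · [Q(√154):Q] = 2 · 2 = 4.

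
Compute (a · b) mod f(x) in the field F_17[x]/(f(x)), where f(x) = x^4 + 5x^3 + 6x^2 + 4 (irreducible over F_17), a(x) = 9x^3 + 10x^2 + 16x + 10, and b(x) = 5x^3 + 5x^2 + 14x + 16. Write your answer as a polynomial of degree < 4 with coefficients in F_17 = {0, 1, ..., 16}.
a · b ≡ 3x^3 + 8x^2 + 15x + 13 (mod f(x))

Multiply in F_17[x]: a(x)·b(x) = (9x^3 + 10x^2 + 16x + 10)·(5x^3 + 5x^2 + 14x + 16) = 11x^6 + 10x^5 + x^4 + 6x^3 + 9x^2 + 5x + 7. This has degree ≥ 4, so divide by f(x) over F_17: 11x^6 + 10x^5 + x^4 + 6x^3 + 9x^2 + 5x + 7 = (11x^2 + 6x + 7)·(x^4 + 5x^3 + 6x^2 + 4) + (3x^3 + 8x^2 + 15x + 13). Hence a·b ≡ 3x^3 + 8x^2 + 15x + 13 (mod f). (F_17[x]/(f) is a field with 17^4 = 83521 elements since f is irreducible of degree 4.)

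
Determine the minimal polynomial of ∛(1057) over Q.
m_α(x) = x^3 - 1057

α satisfies α^3 = 1057, so x^3 - 1057 annihilates α. By the rational root test, a rational root p/q (in lowest terms) of x^3 - 1057 would satisfy p^3 = 1057 q^3, forcing q = 1 and p^3 = 1057; but 1057 is not a perfect cube, contradiction. A monic cubic over Q with no rational root is irreducible (any nontrivial factorization would include a linear factor). Hence x^3 - 1057 is the minimal polynomial of α, and in particular [Q(α):Q] = 3.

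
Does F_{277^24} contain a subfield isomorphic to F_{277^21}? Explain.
No: F_{277^21} is not a subfield of F_{277^24}

F_{p^m} embeds in F_{p^n} iff m | n. Here 21 ∤ 24 (since 24 = 1·21 + 3 with remainder 3 ≠ 0), so F_{277^21} is not a subfield of F_{277^24}. Equivalently: if it were, the tower law would give 21 = [F_{277^21}:F_277] dividing [F_{277^24}:F_277] = 24, contradiction.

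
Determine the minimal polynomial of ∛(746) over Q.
m_α(x) = x^3 - 746

α satisfies α^3 = 746, so x^3 - 746 annihilates α. By the rational root test, a rational root p/q (in lowest terms) of x^3 - 746 would satisfy p^3 = 746 q^3, forcing q = 1 and p^3 = 746; but 746 is not a perfect cube, contradiction. A monic cubic over Q with no rational root is irreducible (any nontrivial factorization would include a linear factor). Hence x^3 - 746 is the minimal polynomial of α, and in particular [Q(α):Q] = 3.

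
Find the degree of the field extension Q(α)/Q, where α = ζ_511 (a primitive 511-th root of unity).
[Q(α):Q] = 432

The minimal polynomial of ζ_511 over Q is the 511-th cyclotomic polynomial Φ_511(x), which is irreducible over Q and has degree φ(511) = 432. Hence [Q(α):Q] = φ(511) = 432.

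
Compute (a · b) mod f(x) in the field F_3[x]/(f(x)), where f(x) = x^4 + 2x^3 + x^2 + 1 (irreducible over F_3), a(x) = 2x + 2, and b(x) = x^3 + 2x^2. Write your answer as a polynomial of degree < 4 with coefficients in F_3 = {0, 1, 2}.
a · b ≡ 2x^3 + 2x^2 + 1 (mod f(x))

Multiply in F_3[x]: a(x)·b(x) = (2x + 2)·(x^3 + 2x^2) = 2x^4 + x^2. This has degree ≥ 4, so divide by f(x) over F_3: 2x^4 + x^2 = (2)·(x^4 + 2x^3 + x^2 + 1) + (2x^3 + 2x^2 + 1). Hence a·b ≡ 2x^3 + 2x^2 + 1 (mod f). (F_3[x]/(f) is a field with 3^4 = 81 elements since f is irreducible of degree 4.)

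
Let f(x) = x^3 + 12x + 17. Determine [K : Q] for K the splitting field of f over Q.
[K : Q] = 6

By the rational root test, any rational root of the monic integer polynomial f(x) = x^3 + 12x + 17 must be an integer dividing the constant term 17, i.e. one of ±{1, 17}. Evaluating: f(1) = 30, f(-1) = 4, f(17) = 5134, f(-17) = -5100; none is 0, so f has no rational root and is therefore irreducible over Q (a cubic with no linear factor over a field is irreducible). For an irreducible cubic, the Galois group is A_3 or S_3 according as the discriminant disc(f) = -4a^3 - 27b^2 = -4·(12)^3 - 27·(17)^2 = -14715 is or is not a square in Q. Here disc(f) = -14715 is not a perfect square in Q, so the Galois group of f over Q is not contained in A_3 and must be all of S_3. The splitting field has degree |S_3| = 6 over Q, so [K : Q] = 6.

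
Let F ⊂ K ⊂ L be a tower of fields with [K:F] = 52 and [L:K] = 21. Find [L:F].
[L:F] = 1092

The tower law says that for any tower of field extensions F ⊂ K ⊂ L with finite degrees, [L:F] = [L:K] · [K:F]. Here this gives [L:F] = 21 · 52 = 1092.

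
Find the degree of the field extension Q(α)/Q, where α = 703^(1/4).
[Q(α):Q] = 4

α is a root of x^4 - 703. By Eisenstein's criterion at the prime p = 19 (which divides the constant term 703 but p^2 = 361 does not, since 703 is squarefree), x^4 - 703 is irreducible over Q. Hence [Q(α):Q] = 4.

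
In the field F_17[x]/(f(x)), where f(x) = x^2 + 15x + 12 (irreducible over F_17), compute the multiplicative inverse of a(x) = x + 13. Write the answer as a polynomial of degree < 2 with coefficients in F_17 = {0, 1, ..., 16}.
a(x)^(-1) ≡ 11x + 5 (mod f(x))

Since f is irreducible over F_17, F_17[x]/(f) is a field and a(x) ≠ 0 has an inverse. Apply the extended Euclidean algorithm to f(x) and a(x) in F_17[x]: f(x) = (x + 2)·a(x) + (3). The last nonzero remainder is the constant 3 = gcd(f, a) in F_17. Back-substituting through the division chain expresses 3 = s(x)·a(x) + t(x)·f(x) with s(x) ≡ 16x + 15 (mod f), so (16x + 15)·a(x) ≡ 3 (mod f). Multiplying by 3^(-1) ≡ 6 in F_17 gives a(x)^(-1) ≡ 6·(16x + 15) ≡ 11x + 5 (mod f). Check: (x + 13)·(11x + 5) = 11x^2 + 12x + 14 ≡ 1 (mod x^2 + 15x + 12).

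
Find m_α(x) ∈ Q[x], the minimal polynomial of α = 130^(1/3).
m_α(x) = x^3 - 130

α satisfies α^3 = 130, so x^3 - 130 annihilates α. By the rational root test, a rational root p/q (in lowest terms) of x^3 - 130 would satisfy p^3 = 130 q^3, forcing q = 1 and p^3 = 130; but 130 is not a perfect cube, contradiction. A monic cubic over Q with no rational root is irreducible (any nontrivial factorization would include a linear factor). Hence x^3 - 130 is the minimal polynomial of α, and in particular [Q(α):Q] = 3.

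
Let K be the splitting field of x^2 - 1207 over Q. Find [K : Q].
[K : Q] = 2

f(x) = x^2 - 1207 factors as (x - √1207)(x + √1207). The splitting field is K = Q(√1207). Since 1207 is squarefree and > 1, it is not a perfect square, so x^2 - 1207 is irreducible over Q and [Q(√1207) : Q] = 2. Hence [K : Q] = 2.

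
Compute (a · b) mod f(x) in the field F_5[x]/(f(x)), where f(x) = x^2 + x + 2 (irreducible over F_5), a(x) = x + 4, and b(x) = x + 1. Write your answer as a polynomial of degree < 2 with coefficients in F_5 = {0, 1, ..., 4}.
a · b ≡ 4x + 2 (mod f(x))

Multiply in F_5[x]: a(x)·b(x) = (x + 4)·(x + 1) = x^2 + 4. This has degree ≥ 2, so divide by f(x) over F_5: x^2 + 4 = (1)·(x^2 + x + 2) + (4x + 2). Hence a·b ≡ 4x + 2 (mod f). (F_5[x]/(f) is a field with 5^2 = 25 elements since f is irreducible of degree 2.)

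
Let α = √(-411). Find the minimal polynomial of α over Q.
m_α(x) = x^2 + 411

α satisfies α^2 + 411 = 0, so x^2 + 411 annihilates α. Since d = -411 is squarefree and ≠ 1, it is not a perfect square in Q, so x^2 + 411 has no rational root and is therefore irreducible over Q (a degree-2 polynomial over a field is irreducible iff it has no root). Hence m_α(x) = x^2 + 411.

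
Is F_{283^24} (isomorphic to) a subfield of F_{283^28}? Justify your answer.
No: F_{283^24} is not a subfield of F_{283^28}

F_{p^m} embeds in F_{p^n} iff m | n. Here 24 ∤ 28 (since 28 = 1·24 + 4 with remainder 4 ≠ 0), so F_{283^24} is not a subfield of F_{283^28}. Equivalently: if it were, the tower law would give 24 = [F_{283^24}:F_283] dividing [F_{283^28}:F_283] = 28, contradiction.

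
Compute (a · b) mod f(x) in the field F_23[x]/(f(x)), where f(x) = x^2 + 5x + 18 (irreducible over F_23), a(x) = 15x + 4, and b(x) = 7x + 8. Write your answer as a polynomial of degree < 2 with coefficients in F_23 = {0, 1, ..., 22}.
a · b ≡ 14x + 5 (mod f(x))

Multiply in F_23[x]: a(x)·b(x) = (15x + 4)·(7x + 8) = 13x^2 + 10x + 9. This has degree ≥ 2, so divide by f(x) over F_23: 13x^2 + 10x + 9 = (13)·(x^2 + 5x + 18) + (14x + 5). Hence a·b ≡ 14x + 5 (mod f). (F_23[x]/(f) is a field with 23^2 = 529 elements since f is irreducible of degree 2.)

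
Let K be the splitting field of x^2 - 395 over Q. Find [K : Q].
[K : Q] = 2

f(x) = x^2 - 395 factors as (x - √395)(x + √395). The splitting field is K = Q(√395). Since 395 is squarefree and > 1, it is not a perfect square, so x^2 - 395 is irreducible over Q and [Q(√395) : Q] = 2. Hence [K : Q] = 2.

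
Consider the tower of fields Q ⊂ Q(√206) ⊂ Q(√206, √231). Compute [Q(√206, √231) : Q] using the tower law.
[Q(√206, √231) : Q] = 4

[Q(√206):Q] = 2 (min poly x^2 - 206, irreducible since 206 is squarefree > 1). For the top step, suppose √231 ∈ Q(√206), say √231 = c + d√206 with c, d ∈ Q. Squaring: 231 = c^2 + 206d^2 + 2cd√206. Since √206 ∉ Q this forces 2cd = 0. If d = 0 then √231 = c ∈ Q, contradicting 231 squarefree > 1. If c = 0 then 231 = 206d^2, so 206·231 = (206d)^2 is a perfect square in Q — but 206·231 = 47586 is not a perfect square (since 206 and 231 are distinct squarefree integers). Contradiction. Hence √231 ∉ Q(√206), so x^2 - 231 stays irreducible over Q(√206) and [Q(√206, √231) : Q(√206)] = 2. By the tower law, [Q(√206, √231) : Q] = 2 · 2 = 4.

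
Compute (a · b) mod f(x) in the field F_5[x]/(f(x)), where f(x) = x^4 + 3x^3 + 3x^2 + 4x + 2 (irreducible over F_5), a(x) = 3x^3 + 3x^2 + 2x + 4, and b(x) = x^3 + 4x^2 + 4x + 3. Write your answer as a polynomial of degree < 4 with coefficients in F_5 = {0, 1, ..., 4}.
a · b ≡ x^3 + x^2 + 4x + 4 (mod f(x))

Multiply in F_5[x]: a(x)·b(x) = (3x^3 + 3x^2 + 2x + 4)·(x^3 + 4x^2 + 4x + 3) = 3x^6 + x^4 + 3x^3 + 3x^2 + 2x + 2. This has degree ≥ 4, so divide by f(x) over F_5: 3x^6 + x^4 + 3x^3 + 3x^2 + 2x + 2 = (3x^2 + x + 4)·(x^4 + 3x^3 + 3x^2 + 4x + 2) + (x^3 + x^2 + 4x + 4). Hence a·b ≡ x^3 + x^2 + 4x + 4 (mod f). (F_5[x]/(f) is a field with 5^4 = 625 elements since f is irreducible of degree 4.)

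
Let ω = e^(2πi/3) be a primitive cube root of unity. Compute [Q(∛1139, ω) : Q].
[Q(∛1139, ω) : Q] = 6

[Q(∛1139):Q] = 3 (min poly x^3 - 1139, irreducible since 1139 is not a perfect cube). [Q(ω):Q] = 2 (min poly x^2 + x + 1). Since Q(∛1139) ⊂ R and ω ∉ R, we have ω ∉ Q(∛1139), so x^2 + x + 1 remains irreducible over Q(∛1139) and [Q(∛1139, ω) : Q(∛1139)] = 2. By the tower law, [Q(∛1139, ω) : Q] = 3 · 2 = 6. (In fact Q(∛1139, ω) is the splitting field of x^3 - 1139 over Q.)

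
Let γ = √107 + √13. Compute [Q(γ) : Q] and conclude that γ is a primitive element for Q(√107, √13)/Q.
[Q(γ) : Q] = 4 (equivalently, Q(γ) = Q(√107, √13))

Obviously Q(γ) ⊆ Q(√107, √13), and [Q(√107, √13):Q] = 4 (since 107, 13 are distinct squarefree integers > 1 with 1391 not a perfect square). To show equality we compute the minimal polynomial of γ. From γ = √107 + √13: γ^2 = 107 + 2√(1391) + 13 = 120 + 2√(1391), so γ^2 - 120 = 2√(1391); squaring, (γ^2 - 120)^2 = 4·1391, i.e. γ^4 - 240γ^2 + 14400 - 5564 = 0, i.e. γ^4 - 240γ^2 + 8836 = 0. So γ is a root of x^4 - 240x^2 + 8836. This polynomial is irreducible over Q: it has no rational root (each ±√107 ± √13 is irrational), and any factorization into two quadratics over Q would force √(1391) ∈ Q (pairing opposite roots) or √107, √13 ∈ Q (other pairings), all impossible. Hence [Q(γ):Q] = 4 = [Q(√107, √13):Q], so Q(γ) = Q(√107, √13).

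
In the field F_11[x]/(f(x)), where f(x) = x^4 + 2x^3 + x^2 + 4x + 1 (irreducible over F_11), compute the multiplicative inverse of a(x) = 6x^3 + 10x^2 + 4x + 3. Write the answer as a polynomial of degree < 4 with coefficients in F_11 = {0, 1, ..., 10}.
a(x)^(-1) ≡ 6x^3 + 9x + 4 (mod f(x))

Since f is irreducible over F_11, F_11[x]/(f) is a field and a(x) ≠ 0 has an inverse. Apply the extended Euclidean algorithm to f(x) and a(x) in F_11[x]: f(x) = (2x + 8)·a(x) + (x^2 + 10x + 10);  a(x) = (6x + 5)·(x^2 + 10x + 10) + (4x + 8);  (x^2 + 10x + 10) = (3x + 2)·(4x + 8) + (5). The last nonzero remainder is the constant 5 = gcd(f, a) in F_11. Back-substituting through the division chain expresses 5 = s(x)·a(x) + t(x)·f(x) with s(x) ≡ 8x^3 + x + 9 (mod f), so (8x^3 + x + 9)·a(x) ≡ 5 (mod f). Multiplying by 5^(-1) ≡ 9 in F_11 gives a(x)^(-1) ≡ 9·(8x^3 + x + 9) ≡ 6x^3 + 9x + 4 (mod f). Check: (6x^3 + 10x^2 + 4x + 3)·(6x^3 + 9x + 4) = 3x^6 + 5x^5 + x^4 + 10x^2 + 10x + 1 ≡ 1 (mod x^4 + 2x^3 + x^2 + 4x + 1).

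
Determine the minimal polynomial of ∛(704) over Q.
m_α(x) = x^3 - 704

α satisfies α^3 = 704, so x^3 - 704 annihilates α. By the rational root test, a rational root p/q (in lowest terms) of x^3 - 704 would satisfy p^3 = 704 q^3, forcing q = 1 and p^3 = 704; but 704 is not a perfect cube, contradiction. A monic cubic over Q with no rational root is irreducible (any nontrivial factorization would include a linear factor). Hence x^3 - 704 is the minimal polynomial of α, and in particular [Q(α):Q] = 3.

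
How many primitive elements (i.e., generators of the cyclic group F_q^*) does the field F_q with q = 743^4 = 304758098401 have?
There are φ(304758098400) = 64696320000 primitive elements

F_q^* is cyclic of order q - 1 = 304758098400. A cyclic group of order m has exactly φ(m) generators. Here m = 304758098400 = 2^5 · 3 · 5^2 · 7 · 31 · 53 · 61 · 181, so the number of primitive elements is φ(304758098400) = 64696320000.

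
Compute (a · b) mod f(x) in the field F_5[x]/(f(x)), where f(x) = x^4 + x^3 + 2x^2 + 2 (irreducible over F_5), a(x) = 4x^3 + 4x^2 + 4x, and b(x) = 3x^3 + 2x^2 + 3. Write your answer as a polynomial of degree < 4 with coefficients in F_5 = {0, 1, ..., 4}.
a · b ≡ x^3 + 2x^2 + x + 4 (mod f(x))

Multiply in F_5[x]: a(x)·b(x) = (4x^3 + 4x^2 + 4x)·(3x^3 + 2x^2 + 3) = 2x^6 + 2x^2 + 2x. This has degree ≥ 4, so divide by f(x) over F_5: 2x^6 + 2x^2 + 2x = (2x^2 + 3x + 3)·(x^4 + x^3 + 2x^2 + 2) + (x^3 + 2x^2 + x + 4). Hence a·b ≡ x^3 + 2x^2 + x + 4 (mod f). (F_5[x]/(f) is a field with 5^4 = 625 elements since f is irreducible of degree 4.)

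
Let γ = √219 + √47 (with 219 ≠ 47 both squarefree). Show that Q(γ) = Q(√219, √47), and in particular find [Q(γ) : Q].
[Q(γ) : Q] = 4 (equivalently, Q(γ) = Q(√219, √47))

Obviously Q(γ) ⊆ Q(√219, √47), and [Q(√219, √47):Q] = 4 (since 219, 47 are distinct squarefree integers > 1 with 10293 not a perfect square). To show equality we compute the minimal polynomial of γ. From γ = √219 + √47: γ^2 = 219 + 2√(10293) + 47 = 266 + 2√(10293), so γ^2 - 266 = 2√(10293); squaring, (γ^2 - 266)^2 = 4·10293, i.e. γ^4 - 532γ^2 + 70756 - 41172 = 0, i.e. γ^4 - 532γ^2 + 29584 = 0. So γ is a root of x^4 - 532x^2 + 29584. This polynomial is irreducible over Q: it has no rational root (each ±√219 ± √47 is irrational), and any factorization into two quadratics over Q would force √(10293) ∈ Q (pairing opposite roots) or √219, √47 ∈ Q (other pairings), all impossible. Hence [Q(γ):Q] = 4 = [Q(√219, √47):Q], so Q(γ) = Q(√219, √47).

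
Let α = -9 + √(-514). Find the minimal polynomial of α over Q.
m_α(x) = x^2 + 18x + 595

From α + 9 = √(-514), squaring gives (α + 9)^2 = -514, i.e. α^2 + 18α + 81 = -514, so α^2 + 18α + 595 = 0. The discriminant of x^2 + 18x + 595 is (18)^2 - 4·(595) = 324 - 2380 = -2056, and 4·(-514) is not a perfect square in Q since -514 is squarefree and ≠ 1. Hence x^2 + 18x + 595 is irreducible over Q and is the minimal polynomial of α.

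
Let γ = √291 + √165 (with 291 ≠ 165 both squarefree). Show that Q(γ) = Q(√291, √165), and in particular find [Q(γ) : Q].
[Q(γ) : Q] = 4 (equivalently, Q(γ) = Q(√291, √165))

Obviously Q(γ) ⊆ Q(√291, √165), and [Q(√291, √165):Q] = 4 (since 291, 165 are distinct squarefree integers > 1 with 48015 not a perfect square). To show equality we compute the minimal polynomial of γ. From γ = √291 + √165: γ^2 = 291 + 2√(48015) + 165 = 456 + 2√(48015), so γ^2 - 456 = 2√(48015); squaring, (γ^2 - 456)^2 = 4·48015, i.e. γ^4 - 912γ^2 + 207936 - 192060 = 0, i.e. γ^4 - 912γ^2 + 15876 = 0. So γ is a root of x^4 - 912x^2 + 15876. This polynomial is irreducible over Q: it has no rational root (each ±√291 ± √165 is irrational), and any factorization into two quadratics over Q would force √(48015) ∈ Q (pairing opposite roots) or √291, √165 ∈ Q (other pairings), all impossible. Hence [Q(γ):Q] = 4 = [Q(√291, √165):Q], so Q(γ) = Q(√291, √165).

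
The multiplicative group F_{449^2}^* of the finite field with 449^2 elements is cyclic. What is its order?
|F_{449^2}^*| = 201600

F_{449^2} has 449^2 = 201601 elements; its multiplicative group consists of all nonzero elements, so |F_{449^2}^*| = 201601 - 1 = 201600. (It is cyclic since any finite subgroup of the multiplicative group of a field is cyclic.)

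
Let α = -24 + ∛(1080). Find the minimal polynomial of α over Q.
m_α(x) = x^3 + 72x^2 + 1728x + 12744

Set β = α + 24 = ∛(1080), so β^3 = 1080. Then (α + 24)^3 - 1080 = 0, i.e. α is a root of g(x) = (x + 24)^3 - 1080 = x^3 + 72x^2 + 1728x + 12744. Since g(x) = h(x + 24) where h(x) = x^3 - 1080, and h is irreducible over Q (because 1080 is not a perfect cube, so h has no rational root, and a monic cubic with no rational root is irreducible), g is also irreducible (irreducibility is preserved under the substitution x → x + 24). Hence m_α(x) = x^3 + 72x^2 + 1728x + 12744.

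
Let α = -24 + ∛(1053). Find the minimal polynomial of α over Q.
m_α(x) = x^3 + 72x^2 + 1728x + 12771

Set β = α + 24 = ∛(1053), so β^3 = 1053. Then (α + 24)^3 - 1053 = 0, i.e. α is a root of g(x) = (x + 24)^3 - 1053 = x^3 + 72x^2 + 1728x + 12771. Since g(x) = h(x + 24) where h(x) = x^3 - 1053, and h is irreducible over Q (because 1053 is not a perfect cube, so h has no rational root, and a monic cubic with no rational root is irreducible), g is also irreducible (irreducibility is preserved under the substitution x → x + 24). Hence m_α(x) = x^3 + 72x^2 + 1728x + 12771.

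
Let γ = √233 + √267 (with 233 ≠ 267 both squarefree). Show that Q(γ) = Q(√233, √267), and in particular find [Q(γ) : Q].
[Q(γ) : Q] = 4 (equivalently, Q(γ) = Q(√233, √267))

Obviously Q(γ) ⊆ Q(√233, √267), and [Q(√233, √267):Q] = 4 (since 233, 267 are distinct squarefree integers > 1 with 62211 not a perfect square). To show equality we compute the minimal polynomial of γ. From γ = √233 + √267: γ^2 = 233 + 2√(62211) + 267 = 500 + 2√(62211), so γ^2 - 500 = 2√(62211); squaring, (γ^2 - 500)^2 = 4·62211, i.e. γ^4 - 1000γ^2 + 250000 - 248844 = 0, i.e. γ^4 - 1000γ^2 + 1156 = 0. So γ is a root of x^4 - 1000x^2 + 1156. This polynomial is irreducible over Q: it has no rational root (each ±√233 ± √267 is irrational), and any factorization into two quadratics over Q would force √(62211) ∈ Q (pairing opposite roots) or √233, √267 ∈ Q (other pairings), all impossible. Hence [Q(γ):Q] = 4 = [Q(√233, √267):Q], so Q(γ) = Q(√233, √267).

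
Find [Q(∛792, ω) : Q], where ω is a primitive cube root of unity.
[Q(∛792, ω) : Q] = 6

[Q(∛792):Q] = 3 (min poly x^3 - 792, irreducible since 792 is not a perfect cube). [Q(ω):Q] = 2 (min poly x^2 + x + 1). Since Q(∛792) ⊂ R and ω ∉ R, we have ω ∉ Q(∛792), so x^2 + x + 1 remains irreducible over Q(∛792) and [Q(∛792, ω) : Q(∛792)] = 2. By the tower law, [Q(∛792, ω) : Q] = 3 · 2 = 6. (In fact Q(∛792, ω) is the splitting field of x^3 - 792 over Q.)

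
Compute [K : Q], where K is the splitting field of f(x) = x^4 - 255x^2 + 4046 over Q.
[K : Q] = 4

Solving the quadratic in x^2: x^2 = (255 ± √(255^2 - 4·4046))/2 = (255 ± √48841)/2 = (255 ± 221)/2, giving x^2 = 17 or x^2 = 238. So f(x) = (x^2 - 17)(x^2 - 238) and the roots of f are ±√17, ±√238. Hence the splitting field is K = Q(√17, √238). Since 17 and 238 are distinct squarefree integers > 1, their product 4046 is not a perfect square, so √238 ∉ Q(√17). By the tower law [K:Q] = [Q(√17,√238):Q(√17)] · [Q(√17):Q] = 2 · 2 = 4.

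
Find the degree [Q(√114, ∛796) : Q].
[Q(√114, ∛796) : Q] = 6

Let L = Q(√114, ∛796). Since Q(√114) ⊂ L and [Q(√114):Q] = 2, the tower law gives 2 | [L:Q]. Likewise Q(∛796) ⊂ L with [Q(∛796):Q] = 3 (because 796 is not a perfect cube), so 3 | [L:Q]. As gcd(2,3) = 1, [L:Q] is divisible by 6. Conversely L is generated over Q by √114 and ∛796, so [L:Q] ≤ 2·3 = 6. Therefore [Q(√114, ∛796) : Q] = 6.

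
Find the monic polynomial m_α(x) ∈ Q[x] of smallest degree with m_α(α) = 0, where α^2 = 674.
m_α(x) = x^2 - 674

α satisfies α^2 - 674 = 0, so x^2 - 674 annihilates α. Since d = 674 is squarefree and ≠ 1, it is not a perfect square in Q, so x^2 - 674 has no rational root and is therefore irreducible over Q (a degree-2 polynomial over a field is irreducible iff it has no root). Hence m_α(x) = x^2 - 674.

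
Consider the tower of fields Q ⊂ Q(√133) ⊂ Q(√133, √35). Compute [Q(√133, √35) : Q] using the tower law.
[Q(√133, √35) : Q] = 4

[Q(√133):Q] = 2 (min poly x^2 - 133, irreducible since 133 is squarefree > 1). For the top step, suppose √35 ∈ Q(√133), say √35 = c + d√133 with c, d ∈ Q. Squaring: 35 = c^2 + 133d^2 + 2cd√133. Since √133 ∉ Q this forces 2cd = 0. If d = 0 then √35 = c ∈ Q, contradicting 35 squarefree > 1. If c = 0 then 35 = 133d^2, so 133·35 = (133d)^2 is a perfect square in Q — but 133·35 = 4655 is not a perfect square (since 133 and 35 are distinct squarefree integers). Contradiction. Hence √35 ∉ Q(√133), so x^2 - 35 stays irreducible over Q(√133) and [Q(√133, √35) : Q(√133)] = 2. By the tower law, [Q(√133, √35) : Q] = 2 · 2 = 4.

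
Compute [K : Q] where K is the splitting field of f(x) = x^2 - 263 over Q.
[K : Q] = 2

f(x) = x^2 - 263 factors as (x - √263)(x + √263). The splitting field is K = Q(√263). Since 263 is squarefree and > 1, it is not a perfect square, so x^2 - 263 is irreducible over Q and [Q(√263) : Q] = 2. Hence [K : Q] = 2.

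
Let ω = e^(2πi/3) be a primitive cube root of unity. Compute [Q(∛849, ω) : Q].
[Q(∛849, ω) : Q] = 6

[Q(∛849):Q] = 3 (min poly x^3 - 849, irreducible since 849 is not a perfect cube). [Q(ω):Q] = 2 (min poly x^2 + x + 1). Since Q(∛849) ⊂ R and ω ∉ R, we have ω ∉ Q(∛849), so x^2 + x + 1 remains irreducible over Q(∛849) and [Q(∛849, ω) : Q(∛849)] = 2. By the tower law, [Q(∛849, ω) : Q] = 3 · 2 = 6. (In fact Q(∛849, ω) is the splitting field of x^3 - 849 over Q.)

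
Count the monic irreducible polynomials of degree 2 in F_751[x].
There are 281625 monic irreducible polynomials of degree 2 over F_751

Each element of F_{751^2} that lies in no proper subfield is a root of exactly one monic irreducible of degree 2 over F_751, and each such polynomial has 2 distinct roots in F_{751^2}. By Möbius inversion the count is N_751(2) = (1/2) Σ_{d|2} μ(2/d) · 751^d = (1/2)(μ(2)·751^1 + μ(1)·751^2) = 563250/2 = 281625.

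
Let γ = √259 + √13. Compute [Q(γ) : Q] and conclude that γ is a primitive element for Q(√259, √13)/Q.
[Q(γ) : Q] = 4 (equivalently, Q(γ) = Q(√259, √13))

Obviously Q(γ) ⊆ Q(√259, √13), and [Q(√259, √13):Q] = 4 (since 259, 13 are distinct squarefree integers > 1 with 3367 not a perfect square). To show equality we compute the minimal polynomial of γ. From γ = √259 + √13: γ^2 = 259 + 2√(3367) + 13 = 272 + 2√(3367), so γ^2 - 272 = 2√(3367); squaring, (γ^2 - 272)^2 = 4·3367, i.e. γ^4 - 544γ^2 + 73984 - 13468 = 0, i.e. γ^4 - 544γ^2 + 60516 = 0. So γ is a root of x^4 - 544x^2 + 60516. This polynomial is irreducible over Q: it has no rational root (each ±√259 ± √13 is irrational), and any factorization into two quadratics over Q would force √(3367) ∈ Q (pairing opposite roots) or √259, √13 ∈ Q (other pairings), all impossible. Hence [Q(γ):Q] = 4 = [Q(√259, √13):Q], so Q(γ) = Q(√259, √13).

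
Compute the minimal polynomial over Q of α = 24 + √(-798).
m_α(x) = x^2 - 48x + 1374

From α - 24 = √(-798), squaring gives (α - 24)^2 = -798, i.e. α^2 - 48α + 576 = -798, so α^2 - 48α + 1374 = 0. The discriminant of x^2 - 48x + 1374 is (-48)^2 - 4·(1374) = 2304 - 5496 = -3192, and 4·(-798) is not a perfect square in Q since -798 is squarefree and ≠ 1. Hence x^2 - 48x + 1374 is irreducible over Q and is the minimal polynomial of α.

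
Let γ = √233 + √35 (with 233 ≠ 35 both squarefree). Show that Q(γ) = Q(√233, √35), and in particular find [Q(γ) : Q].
[Q(γ) : Q] = 4 (equivalently, Q(γ) = Q(√233, √35))

Obviously Q(γ) ⊆ Q(√233, √35), and [Q(√233, √35):Q] = 4 (since 233, 35 are distinct squarefree integers > 1 with 8155 not a perfect square). To show equality we compute the minimal polynomial of γ. From γ = √233 + √35: γ^2 = 233 + 2√(8155) + 35 = 268 + 2√(8155), so γ^2 - 268 = 2√(8155); squaring, (γ^2 - 268)^2 = 4·8155, i.e. γ^4 - 536γ^2 + 71824 - 32620 = 0, i.e. γ^4 - 536γ^2 + 39204 = 0. So γ is a root of x^4 - 536x^2 + 39204. This polynomial is irreducible over Q: it has no rational root (each ±√233 ± √35 is irrational), and any factorization into two quadratics over Q would force √(8155) ∈ Q (pairing opposite roots) or √233, √35 ∈ Q (other pairings), all impossible. Hence [Q(γ):Q] = 4 = [Q(√233, √35):Q], so Q(γ) = Q(√233, √35).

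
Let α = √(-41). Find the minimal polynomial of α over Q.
m_α(x) = x^2 + 41

α satisfies α^2 + 41 = 0, so x^2 + 41 annihilates α. Since d = -41 is squarefree and ≠ 1, it is not a perfect square in Q, so x^2 + 41 has no rational root and is therefore irreducible over Q (a degree-2 polynomial over a field is irreducible iff it has no root). Hence m_α(x) = x^2 + 41.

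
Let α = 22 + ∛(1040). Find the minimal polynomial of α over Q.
m_α(x) = x^3 - 66x^2 + 1452x - 11688

Set β = α - 22 = ∛(1040), so β^3 = 1040. Then (α - 22)^3 - 1040 = 0, i.e. α is a root of g(x) = (x - 22)^3 - 1040 = x^3 - 66x^2 + 1452x - 11688. Since g(x) = h(x - 22) where h(x) = x^3 - 1040, and h is irreducible over Q (because 1040 is not a perfect cube, so h has no rational root, and a monic cubic with no rational root is irreducible), g is also irreducible (irreducibility is preserved under the substitution x → x - 22). Hence m_α(x) = x^3 - 66x^2 + 1452x - 11688.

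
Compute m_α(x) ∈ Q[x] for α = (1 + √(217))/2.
m_α(x) = x^2 - x - 54

From 2α - 1 = √(217), squaring gives (2α - 1)^2 = 217, i.e. 4α^2 - 4α + 1 = 217, so α^2 - α + (1 - 217)/4 = 0. Since 217 ≡ 1 (mod 4), (1 - 217)/4 = -54 ∈ Z. The polynomial x^2 - x - 54 has discriminant 1 - 4·(-54) = 217, which is not a perfect square in Q (d = 217 is squarefree and ≠ 1), so x^2 - x - 54 is irreducible over Q. It is the minimal polynomial of α.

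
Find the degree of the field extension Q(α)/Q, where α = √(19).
[Q(α):Q] = 2

[Q(α):Q] equals the degree of the minimal polynomial of α. Here α^2 = 19 and x^2 - 19 is irreducible (d = 19 is squarefree, ≠ 1, hence not a square), so deg(m_α) = 2. Thus [Q(α):Q] = 2.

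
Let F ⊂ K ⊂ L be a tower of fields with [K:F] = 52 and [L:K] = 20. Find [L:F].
[L:F] = 1040

The tower law says that for any tower of field extensions F ⊂ K ⊂ L with finite degrees, [L:F] = [L:K] · [K:F]. Here this gives [L:F] = 20 · 52 = 1040.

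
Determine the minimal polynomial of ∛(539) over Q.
m_α(x) = x^3 - 539

α satisfies α^3 = 539, so x^3 - 539 annihilates α. By the rational root test, a rational root p/q (in lowest terms) of x^3 - 539 would satisfy p^3 = 539 q^3, forcing q = 1 and p^3 = 539; but 539 is not a perfect cube, contradiction. A monic cubic over Q with no rational root is irreducible (any nontrivial factorization would include a linear factor). Hence x^3 - 539 is the minimal polynomial of α, and in particular [Q(α):Q] = 3.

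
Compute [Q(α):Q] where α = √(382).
[Q(α):Q] = 2

[Q(α):Q] equals the degree of the minimal polynomial of α. Here α^2 = 382 and x^2 - 382 is irreducible (d = 382 is squarefree, ≠ 1, hence not a square), so deg(m_α) = 2. Thus [Q(α):Q] = 2.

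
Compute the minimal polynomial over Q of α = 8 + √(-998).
m_α(x) = x^2 - 16x + 1062

From α - 8 = √(-998), squaring gives (α - 8)^2 = -998, i.e. α^2 - 16α + 64 = -998, so α^2 - 16α + 1062 = 0. The discriminant of x^2 - 16x + 1062 is (-16)^2 - 4·(1062) = 256 - 4248 = -3992, and 4·(-998) is not a perfect square in Q since -998 is squarefree and ≠ 1. Hence x^2 - 16x + 1062 is irreducible over Q and is the minimal polynomial of α.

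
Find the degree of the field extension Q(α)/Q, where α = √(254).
[Q(α):Q] = 2

[Q(α):Q] equals the degree of the minimal polynomial of α. Here α^2 = 254 and x^2 - 254 is irreducible (d = 254 is squarefree, ≠ 1, hence not a square), so deg(m_α) = 2. Thus [Q(α):Q] = 2.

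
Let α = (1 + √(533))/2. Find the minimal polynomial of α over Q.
m_α(x) = x^2 - x - 133

From 2α - 1 = √(533), squaring gives (2α - 1)^2 = 533, i.e. 4α^2 - 4α + 1 = 533, so α^2 - α + (1 - 533)/4 = 0. Since 533 ≡ 1 (mod 4), (1 - 533)/4 = -133 ∈ Z. The polynomial x^2 - x - 133 has discriminant 1 - 4·(-133) = 533, which is not a perfect square in Q (d = 533 is squarefree and ≠ 1), so x^2 - x - 133 is irreducible over Q. It is the minimal polynomial of α.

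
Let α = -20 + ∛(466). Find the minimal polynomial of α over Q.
m_α(x) = x^3 + 60x^2 + 1200x + 7534

Set β = α + 20 = ∛(466), so β^3 = 466. Then (α + 20)^3 - 466 = 0, i.e. α is a root of g(x) = (x + 20)^3 - 466 = x^3 + 60x^2 + 1200x + 7534. Since g(x) = h(x + 20) where h(x) = x^3 - 466, and h is irreducible over Q (because 466 is not a perfect cube, so h has no rational root, and a monic cubic with no rational root is irreducible), g is also irreducible (irreducibility is preserved under the substitution x → x + 20). Hence m_α(x) = x^3 + 60x^2 + 1200x + 7534.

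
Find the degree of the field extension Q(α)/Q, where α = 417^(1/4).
[Q(α):Q] = 4

α is a root of x^4 - 417. By Eisenstein's criterion at the prime p = 3 (which divides the constant term 417 but p^2 = 9 does not, since 417 is squarefree), x^4 - 417 is irreducible over Q. Hence [Q(α):Q] = 4.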